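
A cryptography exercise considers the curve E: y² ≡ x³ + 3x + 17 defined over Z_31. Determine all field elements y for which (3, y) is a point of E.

x³ + 3x + 17 = 53 ≡ 22 (mod 31).
22 is a non-residue mod 31; no y exists.

none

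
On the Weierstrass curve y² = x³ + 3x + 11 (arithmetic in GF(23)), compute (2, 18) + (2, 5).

The two points share x = 2 and their y-coordinates satisfy 18 + 5 ≡ 0 (mod 23), so they are inverses. Their sum is ∞.

O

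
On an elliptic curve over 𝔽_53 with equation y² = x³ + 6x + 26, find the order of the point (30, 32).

2P: tangent at (30, 32): λ = (3·30² + 6)/(2·32) ≡ 3/11. 11⁻¹ ≡ 29 (mod 53) since 11·29 = 319 ≡ 1, so λ ≡ 3·29 ≡ 34.
  x = λ² - 30 - 30 = 1156 - 60 ≡ 36; y = λ·(30 - 36) - 32 ≡ 29. → (36, 29)
3P: (36, 29) + (30, 32). λ = (32 - 29)/(30 - 36) ≡ 3/47 mod 53. 47⁻¹ ≡ 44 (mod 53) since 47·44 = 2068 ≡ 1, so λ ≡ 26.
  x = λ² - 36 - 30 = 676 - 66 ≡ 27; y = λ·(36 - 27) - 29 ≡ 46. → (27, 46)
4P: (27, 46) + (30, 32). λ = (32 - 46)/(30 - 27) ≡ 39/3 mod 53. 3⁻¹ ≡ 18 (mod 53), so λ ≡ 13.
  x = λ² - 27 - 30 = 169 - 57 ≡ 6; y = λ·(27 - 6) - 46 ≡ 15. → (6, 15)
5P: (6, 15) + (30, 32). λ = (32 - 15)/(30 - 6) ≡ 17/24 mod 53. 24⁻¹ ≡ 42 (mod 53), so λ ≡ 25.
  x = λ² - 6 - 30 = 625 - 36 ≡ 6; y = λ·(6 - 6) - 15 ≡ 38. → (6, 38)
6P: (6, 38) + (30, 32). λ = (32 - 38)/(30 - 6) ≡ 47/24 mod 53. 24⁻¹ ≡ 42 (mod 53), so λ ≡ 13.
  x = λ² - 6 - 30 = 169 - 36 ≡ 27; y = λ·(6 - 27) - 38 ≡ 7. → (27, 7)
7P: (27, 7) + (30, 32). λ = (32 - 7)/(30 - 27) ≡ 25/3 mod 53. 3⁻¹ ≡ 18 (mod 53) since 3·18 = 54 ≡ 1, so λ ≡ 26.
  x = λ² - 27 - 30 = 676 - 57 ≡ 36; y = λ·(27 - 36) - 7 ≡ 24. → (36, 24)
8P: (36, 24) + (30, 32). λ = (32 - 24)/(30 - 36) ≡ 8/47 mod 53. 47⁻¹ ≡ 44 (mod 53) since 47·44 = 2068 ≡ 1, so λ ≡ 34.
  x = λ² - 36 - 30 = 1156 - 66 ≡ 30; y = λ·(36 - 30) - 24 ≡ 21. → (30, 21)
9P: (30, 21) + (30, 32): same x and y₁ ≡ -y₂, so the sum is O.
9P = O, so the order is 9.

9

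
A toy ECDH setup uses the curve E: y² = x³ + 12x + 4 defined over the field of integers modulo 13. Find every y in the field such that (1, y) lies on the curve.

2, 11

x³ + 12x + 4 = 17 ≡ 4 (mod 13).
Square roots of 4 mod 13: 2 and 11 (since 2² = 4 ≡ 4).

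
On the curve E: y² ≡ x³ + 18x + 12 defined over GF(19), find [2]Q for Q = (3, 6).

(14, 5)

tangent at (3, 6): λ = (3·3² + 18)/(2·6) ≡ 7/12. 12⁻¹ ≡ 8 (mod 19), so λ ≡ 7·8 ≡ 18.
  x = λ² - 3 - 3 = 324 - 6 ≡ 14; y = λ·(3 - 14) - 6 ≡ 5. → (14, 5)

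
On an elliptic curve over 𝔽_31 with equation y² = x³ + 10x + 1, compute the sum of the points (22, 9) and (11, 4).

(22, 9) + (11, 4). λ = (4 - 9)/(11 - 22) ≡ 26/20 mod 31. 20⁻¹ ≡ 14 (mod 31) since 20·14 = 280 ≡ 1, so λ ≡ 23.
  x = λ² - 22 - 11 = 529 - 33 ≡ 0; y = λ·(22 - 0) - 9 ≡ 1. → (0, 1)

(0, 1)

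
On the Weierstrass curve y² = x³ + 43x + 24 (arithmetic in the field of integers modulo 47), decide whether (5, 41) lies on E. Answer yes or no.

no

y² = 41² ≡ 36; x³ + 43x + 24 = 364 ≡ 35 (mod 47). 36 ≠ 35.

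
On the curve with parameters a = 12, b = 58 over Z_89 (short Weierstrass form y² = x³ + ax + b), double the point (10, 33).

tangent at (10, 33): λ = (3·10² + 12)/(2·33) ≡ 45/66. 66⁻¹ ≡ 58 (mod 89), so λ ≡ 45·58 ≡ 29.
  x = λ² - 10 - 10 = 841 - 20 ≡ 20; y = λ·(10 - 20) - 33 ≡ 33. → (20, 33)

(20, 33)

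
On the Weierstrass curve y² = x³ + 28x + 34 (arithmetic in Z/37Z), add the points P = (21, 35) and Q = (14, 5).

(3, 21)

(21, 35) + (14, 5). λ = (5 - 35)/(14 - 21) ≡ 7/30 mod 37. 30⁻¹ ≡ 21 (mod 37) since 30·21 = 630 ≡ 1, so λ ≡ 36.
  x = λ² - 21 - 14 = 1296 - 35 ≡ 3; y = λ·(21 - 3) - 35 ≡ 21. → (3, 21)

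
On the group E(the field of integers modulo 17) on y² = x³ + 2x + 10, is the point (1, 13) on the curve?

no

y² = 13² ≡ 16; x³ + 2x + 10 = 13 ≡ 13 (mod 17). 16 ≠ 13.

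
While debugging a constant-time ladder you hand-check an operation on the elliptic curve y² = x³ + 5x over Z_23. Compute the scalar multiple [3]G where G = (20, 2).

(14, 13)

Repeated addition: build up to 3G.
2G: tangent at (20, 2): λ = (3·20² + 5)/(2·2) ≡ 9/4. 4⁻¹ ≡ 6 (mod 23), so λ ≡ 9·6 ≡ 8.
  x = λ² - 20 - 20 = 64 - 40 ≡ 1; y = λ·(20 - 1) - 2 ≡ 12. → (1, 12)
3G: (1, 12) + (20, 2). λ = (2 - 12)/(20 - 1) ≡ 13/19 mod 23. 19⁻¹ ≡ 17 (mod 23) since 19·17 = 323 ≡ 1, so λ ≡ 14.
  x = λ² - 1 - 20 = 196 - 21 ≡ 14; y = λ·(1 - 14) - 12 ≡ 13. → (14, 13)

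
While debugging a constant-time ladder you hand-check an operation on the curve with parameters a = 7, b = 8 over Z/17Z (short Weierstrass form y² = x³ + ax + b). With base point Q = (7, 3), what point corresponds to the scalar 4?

(8, 7)

Repeated addition: build up to 4Q.
2Q: tangent at (7, 3): λ = (3·7² + 7)/(2·3) ≡ 1/6. 6⁻¹ ≡ 3 (mod 17) since 6·3 = 18 ≡ 1, so λ ≡ 1·3 ≡ 3.
  x = λ² - 7 - 7 = 9 - 14 ≡ 12; y = λ·(7 - 12) - 3 ≡ 16. → (12, 16)
3Q: (12, 16) + (7, 3). λ = (3 - 16)/(7 - 12) ≡ 4/12 mod 17. 12⁻¹ ≡ 10 (mod 17) since 12·10 = 120 ≡ 1, so λ ≡ 6.
  x = λ² - 12 - 7 = 36 - 19 ≡ 0; y = λ·(12 - 0) - 16 ≡ 5. → (0, 5)
4Q: (0, 5) + (7, 3). λ = (3 - 5)/(7 - 0) ≡ 15/7 mod 17. 7⁻¹ ≡ 5 (mod 17), so λ ≡ 7.
  x = λ² - 0 - 7 = 49 - 7 ≡ 8; y = λ·(0 - 8) - 5 ≡ 7. → (8, 7)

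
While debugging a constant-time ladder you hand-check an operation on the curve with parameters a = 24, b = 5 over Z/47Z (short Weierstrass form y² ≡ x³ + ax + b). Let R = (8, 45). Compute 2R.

tangent at (8, 45): λ = (3·8² + 24)/(2·45) ≡ 28/43. 43⁻¹ ≡ 35 (mod 47) since 43·35 = 1505 ≡ 1, so λ ≡ 28·35 ≡ 40.
  x = λ² - 8 - 8 = 1600 - 16 ≡ 33; y = λ·(8 - 33) - 45 ≡ 36. → (33, 36)

(33, 36)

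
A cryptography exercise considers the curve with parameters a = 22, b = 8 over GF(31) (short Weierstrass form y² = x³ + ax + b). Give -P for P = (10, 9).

-(10, 9) = (10, -9 mod 31) = (10, 22).

(10, 22)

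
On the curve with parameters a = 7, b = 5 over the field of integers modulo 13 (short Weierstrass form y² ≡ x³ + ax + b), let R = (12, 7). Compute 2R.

tangent at (12, 7): λ = (3·12² + 7)/(2·7) ≡ 10/1. 1⁻¹ ≡ 1 (mod 13), so λ ≡ 10·1 ≡ 10.
  x = λ² - 12 - 12 = 100 - 24 ≡ 11; y = λ·(12 - 11) - 7 ≡ 3. → (11, 3)

(11, 3)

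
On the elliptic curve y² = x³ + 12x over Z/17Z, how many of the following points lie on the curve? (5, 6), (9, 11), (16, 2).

(5, 6): 6² ≡ 2, rhs ≡ 15 → off.
(9, 11): 11² ≡ 2, rhs ≡ 4 → off.
(16, 2): 2² ≡ 4, rhs ≡ 4 → on.

1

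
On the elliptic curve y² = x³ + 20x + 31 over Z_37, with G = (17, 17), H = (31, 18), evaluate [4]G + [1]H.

First 4G:
Double-and-add on 4 = (100)₂. Start with G = (17, 17) for the leading 1-bit.
double: tangent at (17, 17): λ = (3·17² + 20)/(2·17) ≡ 36/34. 34⁻¹ ≡ 12 (mod 37), so λ ≡ 36·12 ≡ 25.
  x = λ² - 17 - 17 = 625 - 34 ≡ 36; y = λ·(17 - 36) - 17 ≡ 26. → (36, 26)
double: tangent at (36, 26): λ = (3·36² + 20)/(2·26) ≡ 23/15. 15⁻¹ ≡ 5 (mod 37) since 15·5 = 75 ≡ 1, so λ ≡ 23·5 ≡ 4.
  x = λ² - 36 - 36 = 16 - 72 ≡ 18; y = λ·(36 - 18) - 26 ≡ 9. → (18, 9)
4G = (18, 9).
Finally 4G + H:
(18, 9) + (31, 18). λ = (18 - 9)/(31 - 18) ≡ 9/13 mod 37. 13⁻¹ ≡ 20 (mod 37), so λ ≡ 32.
  x = λ² - 18 - 31 = 1024 - 49 ≡ 13; y = λ·(18 - 13) - 9 ≡ 3. → (13, 3)

(13, 3)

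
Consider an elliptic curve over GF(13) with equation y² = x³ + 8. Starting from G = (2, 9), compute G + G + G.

(2, 4)

Repeated addition: build up to 3G.
2G: tangent at (2, 9): λ = (3·2² + 0)/(2·9) ≡ 12/5. 5⁻¹ ≡ 8 (mod 13), so λ ≡ 12·8 ≡ 5.
  x = λ² - 2 - 2 = 25 - 4 ≡ 8; y = λ·(2 - 8) - 9 ≡ 0. → (8, 0)
3G: (8, 0) + (2, 9). λ = (9 - 0)/(2 - 8) ≡ 9/7 mod 13. 7⁻¹ ≡ 2 (mod 13) since 7·2 = 14 ≡ 1, so λ ≡ 5.
  x = λ² - 8 - 2 = 25 - 10 ≡ 2; y = λ·(8 - 2) - 0 ≡ 4. → (2, 4)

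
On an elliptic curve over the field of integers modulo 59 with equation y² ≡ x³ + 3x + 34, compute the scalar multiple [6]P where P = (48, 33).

(13, 21)

Double-and-add on 6 = (110)₂. Start with P = (48, 33) for the leading 1-bit.
double: tangent at (48, 33): λ = (3·48² + 3)/(2·33) ≡ 12/7. 7⁻¹ ≡ 17 (mod 59) since 7·17 = 119 ≡ 1, so λ ≡ 12·17 ≡ 27.
  x = λ² - 48 - 48 = 729 - 96 ≡ 43; y = λ·(48 - 43) - 33 ≡ 43. → (43, 43)
add P: (43, 43) + (48, 33). λ = (33 - 43)/(48 - 43) ≡ 49/5 mod 59. 5⁻¹ ≡ 12 (mod 59), so λ ≡ 57.
  x = λ² - 43 - 48 = 3249 - 91 ≡ 31; y = λ·(43 - 31) - 43 ≡ 51. → (31, 51)
double: tangent at (31, 51): λ = (3·31² + 3)/(2·51) ≡ 54/43. 43⁻¹ ≡ 11 (mod 59) since 43·11 = 473 ≡ 1, so λ ≡ 54·11 ≡ 4.
  x = λ² - 31 - 31 = 16 - 62 ≡ 13; y = λ·(31 - 13) - 51 ≡ 21. → (13, 21)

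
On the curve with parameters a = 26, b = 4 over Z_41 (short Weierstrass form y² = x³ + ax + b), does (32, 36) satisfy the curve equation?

yes

y² = 36² ≡ 25; x³ + 26x + 4 = 33604 ≡ 25 (mod 41). 25 = 25.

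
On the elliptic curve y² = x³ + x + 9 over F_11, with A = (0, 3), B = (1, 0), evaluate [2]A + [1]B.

First 2A:
Repeated addition: build up to 2A.
2A: tangent at (0, 3): λ = (3·0² + 1)/(2·3) ≡ 1/6. 6⁻¹ ≡ 2 (mod 11) since 6·2 = 12 ≡ 1, so λ ≡ 1·2 ≡ 2.
  x = λ² - 0 - 0 = 4 - 0 ≡ 4; y = λ·(0 - 4) - 3 ≡ 0. → (4, 0)
2A = (4, 0).
Finally 2A + B:
(4, 0) + (1, 0). λ = (0 - 0)/(1 - 4) ≡ 0/8 mod 11. 8⁻¹ ≡ 7 (mod 11) since 8·7 = 56 ≡ 1, so λ ≡ 0.
  x = λ² - 4 - 1 = 0 - 5 ≡ 6; y = λ·(4 - 6) - 0 ≡ 0. → (6, 0)

(6, 0)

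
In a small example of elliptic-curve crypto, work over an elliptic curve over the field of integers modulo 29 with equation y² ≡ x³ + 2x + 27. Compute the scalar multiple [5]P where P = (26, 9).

(6, 9)

Double-and-add on 5 = (101)₂. Start with P = (26, 9) for the leading 1-bit.
double: tangent at (26, 9): λ = (3·26² + 2)/(2·9) ≡ 0/18. 18⁻¹ ≡ 21 (mod 29) since 18·21 = 378 ≡ 1, so λ ≡ 0·21 ≡ 0.
  x = λ² - 26 - 26 = 0 - 52 ≡ 6; y = λ·(26 - 6) - 9 ≡ 20. → (6, 20)
double: tangent at (6, 20): λ = (3·6² + 2)/(2·20) ≡ 23/11. 11⁻¹ ≡ 8 (mod 29) since 11·8 = 88 ≡ 1, so λ ≡ 23·8 ≡ 10.
  x = λ² - 6 - 6 = 100 - 12 ≡ 1; y = λ·(6 - 1) - 20 ≡ 1. → (1, 1)
add P: (1, 1) + (26, 9). λ = (9 - 1)/(26 - 1) ≡ 8/25 mod 29. 25⁻¹ ≡ 7 (mod 29) since 25·7 = 175 ≡ 1, so λ ≡ 27.
  x = λ² - 1 - 26 = 729 - 27 ≡ 6; y = λ·(1 - 6) - 1 ≡ 9. → (6, 9)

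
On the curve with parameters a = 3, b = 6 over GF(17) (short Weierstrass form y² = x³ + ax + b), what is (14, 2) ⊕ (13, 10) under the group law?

(14, 2) + (13, 10). λ = (10 - 2)/(13 - 14) ≡ 8/16 mod 17. 16⁻¹ ≡ 16 (mod 17), so λ ≡ 9.
  x = λ² - 14 - 13 = 81 - 27 ≡ 3; y = λ·(14 - 3) - 2 ≡ 12. → (3, 12)

(3, 12)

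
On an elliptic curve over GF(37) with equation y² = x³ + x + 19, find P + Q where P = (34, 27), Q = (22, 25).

(17, 19)

(34, 27) + (22, 25). λ = (25 - 27)/(22 - 34) ≡ 35/25 mod 37. 25⁻¹ ≡ 3 (mod 37), so λ ≡ 31.
  x = λ² - 34 - 22 = 961 - 56 ≡ 17; y = λ·(34 - 17) - 27 ≡ 19. → (17, 19)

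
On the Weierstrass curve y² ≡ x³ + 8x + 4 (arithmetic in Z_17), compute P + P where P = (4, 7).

(8, 11)

tangent at (4, 7): λ = (3·4² + 8)/(2·7) ≡ 5/14. 14⁻¹ ≡ 11 (mod 17) since 14·11 = 154 ≡ 1, so λ ≡ 5·11 ≡ 4.
  x = λ² - 4 - 4 = 16 - 8 ≡ 8; y = λ·(4 - 8) - 7 ≡ 11. → (8, 11)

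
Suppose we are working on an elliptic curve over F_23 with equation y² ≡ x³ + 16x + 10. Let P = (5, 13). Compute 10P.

(8, 12)

Repeated addition: build up to 10P.
2P: tangent at (5, 13): λ = (3·5² + 16)/(2·13) ≡ 22/3. 3⁻¹ ≡ 8 (mod 23) since 3·8 = 24 ≡ 1, so λ ≡ 22·8 ≡ 15.
  x = λ² - 5 - 5 = 225 - 10 ≡ 8; y = λ·(5 - 8) - 13 ≡ 11. → (8, 11)
3P: (8, 11) + (5, 13). λ = (13 - 11)/(5 - 8) ≡ 2/20 mod 23. 20⁻¹ ≡ 15 (mod 23) since 20·15 = 300 ≡ 1, so λ ≡ 7.
  x = λ² - 8 - 5 = 49 - 13 ≡ 13; y = λ·(8 - 13) - 11 ≡ 0. → (13, 0)
4P: (13, 0) + (5, 13). λ = (13 - 0)/(5 - 13) ≡ 13/15 mod 23. 15⁻¹ ≡ 20 (mod 23), so λ ≡ 7.
  x = λ² - 13 - 5 = 49 - 18 ≡ 8; y = λ·(13 - 8) - 0 ≡ 12. → (8, 12)
5P: (8, 12) + (5, 13). λ = (13 - 12)/(5 - 8) ≡ 1/20 mod 23. 20⁻¹ ≡ 15 (mod 23) since 20·15 = 300 ≡ 1, so λ ≡ 15.
  x = λ² - 8 - 5 = 225 - 13 ≡ 5; y = λ·(8 - 5) - 12 ≡ 10. → (5, 10)
6P: (5, 10) + (5, 13): same x and y₁ ≡ -y₂, so the sum is 𝒪.
7P: 𝒪 + (5, 13) = (5, 13) (identity).
8P: tangent at (5, 13): λ = (3·5² + 16)/(2·13) ≡ 22/3. 3⁻¹ ≡ 8 (mod 23), so λ ≡ 22·8 ≡ 15.
  x = λ² - 5 - 5 = 225 - 10 ≡ 8; y = λ·(5 - 8) - 13 ≡ 11. → (8, 11)
9P: (8, 11) + (5, 13). λ = (13 - 11)/(5 - 8) ≡ 2/20 mod 23. 20⁻¹ ≡ 15 (mod 23) since 20·15 = 300 ≡ 1, so λ ≡ 7.
  x = λ² - 8 - 5 = 49 - 13 ≡ 13; y = λ·(8 - 13) - 11 ≡ 0. → (13, 0)
10P: (13, 0) + (5, 13). λ = (13 - 0)/(5 - 13) ≡ 13/15 mod 23. 15⁻¹ ≡ 20 (mod 23), so λ ≡ 7.
  x = λ² - 13 - 5 = 49 - 18 ≡ 8; y = λ·(13 - 8) - 0 ≡ 12. → (8, 12)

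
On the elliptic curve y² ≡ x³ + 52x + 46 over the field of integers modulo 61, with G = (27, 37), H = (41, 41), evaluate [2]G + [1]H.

(46, 51)

First 2G:
Repeated addition: build up to 2G.
2G: tangent at (27, 37): λ = (3·27² + 52)/(2·37) ≡ 43/13. 13⁻¹ ≡ 47 (mod 61), so λ ≡ 43·47 ≡ 8.
  x = λ² - 27 - 27 = 64 - 54 ≡ 10; y = λ·(27 - 10) - 37 ≡ 38. → (10, 38)
2G = (10, 38).
Finally 2G + H:
(10, 38) + (41, 41). λ = (41 - 38)/(41 - 10) ≡ 3/31 mod 61. 31⁻¹ ≡ 2 (mod 61), so λ ≡ 6.
  x = λ² - 10 - 41 = 36 - 51 ≡ 46; y = λ·(10 - 46) - 38 ≡ 51. → (46, 51)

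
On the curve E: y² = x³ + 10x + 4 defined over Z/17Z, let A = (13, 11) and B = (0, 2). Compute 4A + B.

First 4A:
Repeated addition: build up to 4A.
2A: tangent at (13, 11): λ = (3·13² + 10)/(2·11) ≡ 7/5. 5⁻¹ ≡ 7 (mod 17), so λ ≡ 7·7 ≡ 15.
  x = λ² - 13 - 13 = 225 - 26 ≡ 12; y = λ·(13 - 12) - 11 ≡ 4. → (12, 4)
3A: (12, 4) + (13, 11). λ = (11 - 4)/(13 - 12) ≡ 7/1 mod 17. 1⁻¹ ≡ 1 (mod 17), so λ ≡ 7.
  x = λ² - 12 - 13 = 49 - 25 ≡ 7; y = λ·(12 - 7) - 4 ≡ 14. → (7, 14)
4A: (7, 14) + (13, 11). λ = (11 - 14)/(13 - 7) ≡ 14/6 mod 17. 6⁻¹ ≡ 3 (mod 17) since 6·3 = 18 ≡ 1, so λ ≡ 8.
  x = λ² - 7 - 13 = 64 - 20 ≡ 10; y = λ·(7 - 10) - 14 ≡ 13. → (10, 13)
4A = (10, 13).
Finally 4A + B:
(10, 13) + (0, 2). λ = (2 - 13)/(0 - 10) ≡ 6/7 mod 17. 7⁻¹ ≡ 5 (mod 17) since 7·5 = 35 ≡ 1, so λ ≡ 13.
  x = λ² - 10 - 0 = 169 - 10 ≡ 6; y = λ·(10 - 6) - 13 ≡ 5. → (6, 5)

(6, 5)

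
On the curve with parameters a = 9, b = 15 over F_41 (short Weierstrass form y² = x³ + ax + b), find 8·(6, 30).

(11, 25)

Write Q = (6, 30).
Double-and-add on 8 = (1000)₂. Start with Q = (6, 30) for the leading 1-bit.
double: tangent at (6, 30): λ = (3·6² + 9)/(2·30) ≡ 35/19. 19⁻¹ ≡ 13 (mod 41), so λ ≡ 35·13 ≡ 4.
  x = λ² - 6 - 6 = 16 - 12 ≡ 4; y = λ·(6 - 4) - 30 ≡ 19. → (4, 19)
double: tangent at (4, 19): λ = (3·4² + 9)/(2·19) ≡ 16/38. 38⁻¹ ≡ 27 (mod 41), so λ ≡ 16·27 ≡ 22.
  x = λ² - 4 - 4 = 484 - 8 ≡ 25; y = λ·(4 - 25) - 19 ≡ 11. → (25, 11)
double: tangent at (25, 11): λ = (3·25² + 9)/(2·11) ≡ 39/22. 22⁻¹ ≡ 28 (mod 41), so λ ≡ 39·28 ≡ 26.
  x = λ² - 25 - 25 = 676 - 50 ≡ 11; y = λ·(25 - 11) - 11 ≡ 25. → (11, 25)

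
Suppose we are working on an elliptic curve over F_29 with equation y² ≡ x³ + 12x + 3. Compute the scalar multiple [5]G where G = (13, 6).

(16, 12)

Repeated addition: build up to 5G.
2G: tangent at (13, 6): λ = (3·13² + 12)/(2·6) ≡ 26/12. 12⁻¹ ≡ 17 (mod 29), so λ ≡ 26·17 ≡ 7.
  x = λ² - 13 - 13 = 49 - 26 ≡ 23; y = λ·(13 - 23) - 6 ≡ 11. → (23, 11)
3G: (23, 11) + (13, 6). λ = (6 - 11)/(13 - 23) ≡ 24/19 mod 29. 19⁻¹ ≡ 26 (mod 29) since 19·26 = 494 ≡ 1, so λ ≡ 15.
  x = λ² - 23 - 13 = 225 - 36 ≡ 15; y = λ·(23 - 15) - 11 ≡ 22. → (15, 22)
4G: (15, 22) + (13, 6). λ = (6 - 22)/(13 - 15) ≡ 13/27 mod 29. 27⁻¹ ≡ 14 (mod 29), so λ ≡ 8.
  x = λ² - 15 - 13 = 64 - 28 ≡ 7; y = λ·(15 - 7) - 22 ≡ 13. → (7, 13)
5G: (7, 13) + (13, 6). λ = (6 - 13)/(13 - 7) ≡ 22/6 mod 29. 6⁻¹ ≡ 5 (mod 29) since 6·5 = 30 ≡ 1, so λ ≡ 23.
  x = λ² - 7 - 13 = 529 - 20 ≡ 16; y = λ·(7 - 16) - 13 ≡ 12. → (16, 12)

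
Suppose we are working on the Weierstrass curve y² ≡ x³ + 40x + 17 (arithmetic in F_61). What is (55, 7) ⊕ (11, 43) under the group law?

(36, 44)

(55, 7) + (11, 43). λ = (43 - 7)/(11 - 55) ≡ 36/17 mod 61. 17⁻¹ ≡ 18 (mod 61), so λ ≡ 38.
  x = λ² - 55 - 11 = 1444 - 66 ≡ 36; y = λ·(55 - 36) - 7 ≡ 44. → (36, 44)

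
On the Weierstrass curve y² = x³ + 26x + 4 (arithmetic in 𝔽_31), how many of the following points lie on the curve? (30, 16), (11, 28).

(30, 16): 16² ≡ 8, rhs ≡ 8 → on.
(11, 28): 28² ≡ 9, rhs ≡ 9 → on.

2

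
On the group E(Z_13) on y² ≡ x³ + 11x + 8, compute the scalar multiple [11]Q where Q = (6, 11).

(6, 11)

Repeated addition: build up to 11Q.
2Q: tangent at (6, 11): λ = (3·6² + 11)/(2·11) ≡ 2/9. 9⁻¹ ≡ 3 (mod 13), so λ ≡ 2·3 ≡ 6.
  x = λ² - 6 - 6 = 36 - 12 ≡ 11; y = λ·(6 - 11) - 11 ≡ 11. → (11, 11)
3Q: (11, 11) + (6, 11). λ = (11 - 11)/(6 - 11) ≡ 0/8 mod 13. 8⁻¹ ≡ 5 (mod 13), so λ ≡ 0.
  x = λ² - 11 - 6 = 0 - 17 ≡ 9; y = λ·(11 - 9) - 11 ≡ 2. → (9, 2)
4Q: (9, 2) + (6, 11). λ = (11 - 2)/(6 - 9) ≡ 9/10 mod 13. 10⁻¹ ≡ 4 (mod 13) since 10·4 = 40 ≡ 1, so λ ≡ 10.
  x = λ² - 9 - 6 = 100 - 15 ≡ 7; y = λ·(9 - 7) - 2 ≡ 5. → (7, 5)
5Q: (7, 5) + (6, 11). λ = (11 - 5)/(6 - 7) ≡ 6/12 mod 13. 12⁻¹ ≡ 12 (mod 13) since 12·12 = 144 ≡ 1, so λ ≡ 7.
  x = λ² - 7 - 6 = 49 - 13 ≡ 10; y = λ·(7 - 10) - 5 ≡ 0. → (10, 0)
6Q: (10, 0) + (6, 11). λ = (11 - 0)/(6 - 10) ≡ 11/9 mod 13. 9⁻¹ ≡ 3 (mod 13), so λ ≡ 7.
  x = λ² - 10 - 6 = 49 - 16 ≡ 7; y = λ·(10 - 7) - 0 ≡ 8. → (7, 8)
7Q: (7, 8) + (6, 11). λ = (11 - 8)/(6 - 7) ≡ 3/12 mod 13. 12⁻¹ ≡ 12 (mod 13), so λ ≡ 10.
  x = λ² - 7 - 6 = 100 - 13 ≡ 9; y = λ·(7 - 9) - 8 ≡ 11. → (9, 11)
8Q: (9, 11) + (6, 11). λ = (11 - 11)/(6 - 9) ≡ 0/10 mod 13. 10⁻¹ ≡ 4 (mod 13), so λ ≡ 0.
  x = λ² - 9 - 6 = 0 - 15 ≡ 11; y = λ·(9 - 11) - 11 ≡ 2. → (11, 2)
9Q: (11, 2) + (6, 11). λ = (11 - 2)/(6 - 11) ≡ 9/8 mod 13. 8⁻¹ ≡ 5 (mod 13) since 8·5 = 40 ≡ 1, so λ ≡ 6.
  x = λ² - 11 - 6 = 36 - 17 ≡ 6; y = λ·(11 - 6) - 2 ≡ 2. → (6, 2)
10Q: (6, 2) + (6, 11): same x and y₁ ≡ -y₂, so the sum is O.
11Q: O + (6, 11) = (6, 11) (identity).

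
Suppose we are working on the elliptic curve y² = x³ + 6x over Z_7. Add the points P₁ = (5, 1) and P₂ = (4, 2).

(5, 1) + (4, 2). λ = (2 - 1)/(4 - 5) ≡ 1/6 mod 7. 6⁻¹ ≡ 6 (mod 7) since 6·6 = 36 ≡ 1, so λ ≡ 6.
  x = λ² - 5 - 4 = 36 - 9 ≡ 6; y = λ·(5 - 6) - 1 ≡ 0. → (6, 0)

(6, 0)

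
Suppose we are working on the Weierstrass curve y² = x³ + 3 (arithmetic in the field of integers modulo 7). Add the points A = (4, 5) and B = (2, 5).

(4, 5) + (2, 5). λ = (5 - 5)/(2 - 4) ≡ 0/5 mod 7. 5⁻¹ ≡ 3 (mod 7), so λ ≡ 0.
  x = λ² - 4 - 2 = 0 - 6 ≡ 1; y = λ·(4 - 1) - 5 ≡ 2. → (1, 2)

(1, 2)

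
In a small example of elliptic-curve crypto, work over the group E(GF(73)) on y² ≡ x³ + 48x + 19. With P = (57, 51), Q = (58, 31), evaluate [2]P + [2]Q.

(39, 6)

First 2P:
Repeated addition: build up to 2P.
2P: tangent at (57, 51): λ = (3·57² + 48)/(2·51) ≡ 13/29. 29⁻¹ ≡ 68 (mod 73) since 29·68 = 1972 ≡ 1, so λ ≡ 13·68 ≡ 8.
  x = λ² - 57 - 57 = 64 - 114 ≡ 23; y = λ·(57 - 23) - 51 ≡ 2. → (23, 2)
2P = (23, 2).
Next 2Q:
Repeated addition: build up to 2Q.
2Q: tangent at (58, 31): λ = (3·58² + 48)/(2·31) ≡ 66/62. 62⁻¹ ≡ 53 (mod 73), so λ ≡ 66·53 ≡ 67.
  x = λ² - 58 - 58 = 4489 - 116 ≡ 66; y = λ·(58 - 66) - 31 ≡ 17. → (66, 17)
2Q = (66, 17).
Finally 2P + 2Q:
(23, 2) + (66, 17). λ = (17 - 2)/(66 - 23) ≡ 15/43 mod 73. 43⁻¹ ≡ 17 (mod 73) since 43·17 = 731 ≡ 1, so λ ≡ 36.
  x = λ² - 23 - 66 = 1296 - 89 ≡ 39; y = λ·(23 - 39) - 2 ≡ 6. → (39, 6)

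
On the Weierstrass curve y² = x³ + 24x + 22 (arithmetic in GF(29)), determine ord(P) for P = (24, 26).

9

2P: tangent at (24, 26): λ = (3·24² + 24)/(2·26) ≡ 12/23. 23⁻¹ ≡ 24 (mod 29), so λ ≡ 12·24 ≡ 27.
  x = λ² - 24 - 24 = 729 - 48 ≡ 14; y = λ·(24 - 14) - 26 ≡ 12. → (14, 12)
3P: (14, 12) + (24, 26). λ = (26 - 12)/(24 - 14) ≡ 14/10 mod 29. 10⁻¹ ≡ 3 (mod 29) since 10·3 = 30 ≡ 1, so λ ≡ 13.
  x = λ² - 14 - 24 = 169 - 38 ≡ 15; y = λ·(14 - 15) - 12 ≡ 4. → (15, 4)
4P: (15, 4) + (24, 26). λ = (26 - 4)/(24 - 15) ≡ 22/9 mod 29. 9⁻¹ ≡ 13 (mod 29), so λ ≡ 25.
  x = λ² - 15 - 24 = 625 - 39 ≡ 6; y = λ·(15 - 6) - 4 ≡ 18. → (6, 18)
5P: (6, 18) + (24, 26). λ = (26 - 18)/(24 - 6) ≡ 8/18 mod 29. 18⁻¹ ≡ 21 (mod 29), so λ ≡ 23.
  x = λ² - 6 - 24 = 529 - 30 ≡ 6; y = λ·(6 - 6) - 18 ≡ 11. → (6, 11)
6P: (6, 11) + (24, 26). λ = (26 - 11)/(24 - 6) ≡ 15/18 mod 29. 18⁻¹ ≡ 21 (mod 29) since 18·21 = 378 ≡ 1, so λ ≡ 25.
  x = λ² - 6 - 24 = 625 - 30 ≡ 15; y = λ·(6 - 15) - 11 ≡ 25. → (15, 25)
7P: (15, 25) + (24, 26). λ = (26 - 25)/(24 - 15) ≡ 1/9 mod 29. 9⁻¹ ≡ 13 (mod 29), so λ ≡ 13.
  x = λ² - 15 - 24 = 169 - 39 ≡ 14; y = λ·(15 - 14) - 25 ≡ 17. → (14, 17)
8P: (14, 17) + (24, 26). λ = (26 - 17)/(24 - 14) ≡ 9/10 mod 29. 10⁻¹ ≡ 3 (mod 29) since 10·3 = 30 ≡ 1, so λ ≡ 27.
  x = λ² - 14 - 24 = 729 - 38 ≡ 24; y = λ·(14 - 24) - 17 ≡ 3. → (24, 3)
9P: (24, 3) + (24, 26): same x and y₁ ≡ -y₂, so the sum is ∞.
9P = ∞, so the order is 9.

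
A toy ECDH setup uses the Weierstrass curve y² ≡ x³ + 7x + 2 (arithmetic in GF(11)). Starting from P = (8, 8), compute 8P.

Repeated addition: build up to 8P.
2P: tangent at (8, 8): λ = (3·8² + 7)/(2·8) ≡ 1/5. 5⁻¹ ≡ 9 (mod 11) since 5·9 = 45 ≡ 1, so λ ≡ 1·9 ≡ 9.
  x = λ² - 8 - 8 = 81 - 16 ≡ 10; y = λ·(8 - 10) - 8 ≡ 7. → (10, 7)
3P: (10, 7) + (8, 8). λ = (8 - 7)/(8 - 10) ≡ 1/9 mod 11. 9⁻¹ ≡ 5 (mod 11), so λ ≡ 5.
  x = λ² - 10 - 8 = 25 - 18 ≡ 7; y = λ·(10 - 7) - 7 ≡ 8. → (7, 8)
4P: (7, 8) + (8, 8). λ = (8 - 8)/(8 - 7) ≡ 0/1 mod 11. 1⁻¹ ≡ 1 (mod 11), so λ ≡ 0.
  x = λ² - 7 - 8 = 0 - 15 ≡ 7; y = λ·(7 - 7) - 8 ≡ 3. → (7, 3)
5P: (7, 3) + (8, 8). λ = (8 - 3)/(8 - 7) ≡ 5/1 mod 11. 1⁻¹ ≡ 1 (mod 11), so λ ≡ 5.
  x = λ² - 7 - 8 = 25 - 15 ≡ 10; y = λ·(7 - 10) - 3 ≡ 4. → (10, 4)
6P: (10, 4) + (8, 8). λ = (8 - 4)/(8 - 10) ≡ 4/9 mod 11. 9⁻¹ ≡ 5 (mod 11) since 9·5 = 45 ≡ 1, so λ ≡ 9.
  x = λ² - 10 - 8 = 81 - 18 ≡ 8; y = λ·(10 - 8) - 4 ≡ 3. → (8, 3)
7P: (8, 3) + (8, 8): same x and y₁ ≡ -y₂, so the sum is ∞.
8P: ∞ + (8, 8) = (8, 8) (identity).

(8, 8)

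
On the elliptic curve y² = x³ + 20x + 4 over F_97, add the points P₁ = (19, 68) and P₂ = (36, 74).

(24, 90)

(19, 68) + (36, 74). λ = (74 - 68)/(36 - 19) ≡ 6/17 mod 97. 17⁻¹ ≡ 40 (mod 97), so λ ≡ 46.
  x = λ² - 19 - 36 = 2116 - 55 ≡ 24; y = λ·(19 - 24) - 68 ≡ 90. → (24, 90)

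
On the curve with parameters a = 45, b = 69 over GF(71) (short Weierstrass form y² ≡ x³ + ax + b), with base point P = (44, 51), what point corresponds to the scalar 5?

Double-and-add on 5 = (101)₂. Start with P = (44, 51) for the leading 1-bit.
double: tangent at (44, 51): λ = (3·44² + 45)/(2·51) ≡ 31/31. 31⁻¹ ≡ 55 (mod 71) since 31·55 = 1705 ≡ 1, so λ ≡ 31·55 ≡ 1.
  x = λ² - 44 - 44 = 1 - 88 ≡ 55; y = λ·(44 - 55) - 51 ≡ 9. → (55, 9)
double: tangent at (55, 9): λ = (3·55² + 45)/(2·9) ≡ 32/18. 18⁻¹ ≡ 4 (mod 71) since 18·4 = 72 ≡ 1, so λ ≡ 32·4 ≡ 57.
  x = λ² - 55 - 55 = 3249 - 110 ≡ 15; y = λ·(55 - 15) - 9 ≡ 70. → (15, 70)
add P: (15, 70) + (44, 51). λ = (51 - 70)/(44 - 15) ≡ 52/29 mod 71. 29⁻¹ ≡ 49 (mod 71), so λ ≡ 63.
  x = λ² - 15 - 44 = 3969 - 59 ≡ 5; y = λ·(15 - 5) - 70 ≡ 63. → (5, 63)

(5, 63)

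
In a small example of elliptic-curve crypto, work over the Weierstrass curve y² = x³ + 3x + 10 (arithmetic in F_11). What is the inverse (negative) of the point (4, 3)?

-(4, 3) = (4, -3 mod 11) = (4, 8).

(4, 8)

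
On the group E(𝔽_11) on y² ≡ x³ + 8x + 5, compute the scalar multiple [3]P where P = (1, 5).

Repeated addition: build up to 3P.
2P: tangent at (1, 5): λ = (3·1² + 8)/(2·5) ≡ 0/10. 10⁻¹ ≡ 10 (mod 11) since 10·10 = 100 ≡ 1, so λ ≡ 0·10 ≡ 0.
  x = λ² - 1 - 1 = 0 - 2 ≡ 9; y = λ·(1 - 9) - 5 ≡ 6. → (9, 6)
3P: (9, 6) + (1, 5). λ = (5 - 6)/(1 - 9) ≡ 10/3 mod 11. 3⁻¹ ≡ 4 (mod 11), so λ ≡ 7.
  x = λ² - 9 - 1 = 49 - 10 ≡ 6; y = λ·(9 - 6) - 6 ≡ 4. → (6, 4)

(6, 4)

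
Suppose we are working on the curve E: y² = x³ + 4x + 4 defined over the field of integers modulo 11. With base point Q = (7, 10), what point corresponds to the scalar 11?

O

Double-and-add on 11 = (1011)₂. Start with Q = (7, 10) for the leading 1-bit.
double: tangent at (7, 10): λ = (3·7² + 4)/(2·10) ≡ 8/9. 9⁻¹ ≡ 5 (mod 11), so λ ≡ 8·5 ≡ 7.
  x = λ² - 7 - 7 = 49 - 14 ≡ 2; y = λ·(7 - 2) - 10 ≡ 3. → (2, 3)
double: tangent at (2, 3): λ = (3·2² + 4)/(2·3) ≡ 5/6. 6⁻¹ ≡ 2 (mod 11) since 6·2 = 12 ≡ 1, so λ ≡ 5·2 ≡ 10.
  x = λ² - 2 - 2 = 100 - 4 ≡ 8; y = λ·(2 - 8) - 3 ≡ 3. → (8, 3)
add Q: (8, 3) + (7, 10). λ = (10 - 3)/(7 - 8) ≡ 7/10 mod 11. 10⁻¹ ≡ 10 (mod 11), so λ ≡ 4.
  x = λ² - 8 - 7 = 16 - 15 ≡ 1; y = λ·(8 - 1) - 3 ≡ 3. → (1, 3)
double: tangent at (1, 3): λ = (3·1² + 4)/(2·3) ≡ 7/6. 6⁻¹ ≡ 2 (mod 11) since 6·2 = 12 ≡ 1, so λ ≡ 7·2 ≡ 3.
  x = λ² - 1 - 1 = 9 - 2 ≡ 7; y = λ·(1 - 7) - 3 ≡ 1. → (7, 1)
add Q: (7, 1) + (7, 10): same x and y₁ ≡ -y₂, so the sum is the point at infinity.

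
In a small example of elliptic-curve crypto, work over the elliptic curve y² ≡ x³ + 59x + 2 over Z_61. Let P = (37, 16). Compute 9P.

(5, 19)

Double-and-add on 9 = (1001)₂. Start with P = (37, 16) for the leading 1-bit.
double: tangent at (37, 16): λ = (3·37² + 59)/(2·16) ≡ 18/32. 32⁻¹ ≡ 21 (mod 61) since 32·21 = 672 ≡ 1, so λ ≡ 18·21 ≡ 12.
  x = λ² - 37 - 37 = 144 - 74 ≡ 9; y = λ·(37 - 9) - 16 ≡ 15. → (9, 15)
double: tangent at (9, 15): λ = (3·9² + 59)/(2·15) ≡ 58/30. 30⁻¹ ≡ 59 (mod 61) since 30·59 = 1770 ≡ 1, so λ ≡ 58·59 ≡ 6.
  x = λ² - 9 - 9 = 36 - 18 ≡ 18; y = λ·(9 - 18) - 15 ≡ 53. → (18, 53)
double: tangent at (18, 53): λ = (3·18² + 59)/(2·53) ≡ 55/45. 45⁻¹ ≡ 19 (mod 61) since 45·19 = 855 ≡ 1, so λ ≡ 55·19 ≡ 8.
  x = λ² - 18 - 18 = 64 - 36 ≡ 28; y = λ·(18 - 28) - 53 ≡ 50. → (28, 50)
add P: (28, 50) + (37, 16). λ = (16 - 50)/(37 - 28) ≡ 27/9 mod 61. 9⁻¹ ≡ 34 (mod 61), so λ ≡ 3.
  x = λ² - 28 - 37 = 9 - 65 ≡ 5; y = λ·(28 - 5) - 50 ≡ 19. → (5, 19)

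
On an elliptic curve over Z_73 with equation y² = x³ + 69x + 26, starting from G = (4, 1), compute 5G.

(10, 57)

Double-and-add on 5 = (101)₂. Start with G = (4, 1) for the leading 1-bit.
double: tangent at (4, 1): λ = (3·4² + 69)/(2·1) ≡ 44/2. 2⁻¹ ≡ 37 (mod 73), so λ ≡ 44·37 ≡ 22.
  x = λ² - 4 - 4 = 484 - 8 ≡ 38; y = λ·(4 - 38) - 1 ≡ 54. → (38, 54)
double: tangent at (38, 54): λ = (3·38² + 69)/(2·54) ≡ 21/35. 35⁻¹ ≡ 48 (mod 73) since 35·48 = 1680 ≡ 1, so λ ≡ 21·48 ≡ 59.
  x = λ² - 38 - 38 = 3481 - 76 ≡ 47; y = λ·(38 - 47) - 54 ≡ 72. → (47, 72)
add G: (47, 72) + (4, 1). λ = (1 - 72)/(4 - 47) ≡ 2/30 mod 73. 30⁻¹ ≡ 56 (mod 73) since 30·56 = 1680 ≡ 1, so λ ≡ 39.
  x = λ² - 47 - 4 = 1521 - 51 ≡ 10; y = λ·(47 - 10) - 72 ≡ 57. → (10, 57)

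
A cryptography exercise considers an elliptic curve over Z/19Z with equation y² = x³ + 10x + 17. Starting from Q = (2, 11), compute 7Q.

(3, 13)

Double-and-add on 7 = (111)₂. Start with Q = (2, 11) for the leading 1-bit.
double: tangent at (2, 11): λ = (3·2² + 10)/(2·11) ≡ 3/3. 3⁻¹ ≡ 13 (mod 19), so λ ≡ 3·13 ≡ 1.
  x = λ² - 2 - 2 = 1 - 4 ≡ 16; y = λ·(2 - 16) - 11 ≡ 13. → (16, 13)
add Q: (16, 13) + (2, 11). λ = (11 - 13)/(2 - 16) ≡ 17/5 mod 19. 5⁻¹ ≡ 4 (mod 19), so λ ≡ 11.
  x = λ² - 16 - 2 = 121 - 18 ≡ 8; y = λ·(16 - 8) - 13 ≡ 18. → (8, 18)
double: tangent at (8, 18): λ = (3·8² + 10)/(2·18) ≡ 12/17. 17⁻¹ ≡ 9 (mod 19), so λ ≡ 12·9 ≡ 13.
  x = λ² - 8 - 8 = 169 - 16 ≡ 1; y = λ·(8 - 1) - 18 ≡ 16. → (1, 16)
add Q: (1, 16) + (2, 11). λ = (11 - 16)/(2 - 1) ≡ 14/1 mod 19. 1⁻¹ ≡ 1 (mod 19), so λ ≡ 14.
  x = λ² - 1 - 2 = 196 - 3 ≡ 3; y = λ·(1 - 3) - 16 ≡ 13. → (3, 13)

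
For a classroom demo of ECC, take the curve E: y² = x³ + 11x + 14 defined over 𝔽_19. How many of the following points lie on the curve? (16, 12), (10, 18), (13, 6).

(16, 12): 12² ≡ 11, rhs ≡ 11 → on.
(10, 18): 18² ≡ 1, rhs ≡ 3 → off.
(13, 6): 6² ≡ 17, rhs ≡ 17 → on.

2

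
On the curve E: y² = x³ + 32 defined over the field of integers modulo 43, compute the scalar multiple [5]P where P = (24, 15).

Repeated addition: build up to 5P.
2P: tangent at (24, 15): λ = (3·24² + 0)/(2·15) ≡ 8/30. 30⁻¹ ≡ 33 (mod 43), so λ ≡ 8·33 ≡ 6.
  x = λ² - 24 - 24 = 36 - 48 ≡ 31; y = λ·(24 - 31) - 15 ≡ 29. → (31, 29)
3P: (31, 29) + (24, 15). λ = (15 - 29)/(24 - 31) ≡ 29/36 mod 43. 36⁻¹ ≡ 6 (mod 43) since 36·6 = 216 ≡ 1, so λ ≡ 2.
  x = λ² - 31 - 24 = 4 - 55 ≡ 35; y = λ·(31 - 35) - 29 ≡ 6. → (35, 6)
4P: (35, 6) + (24, 15). λ = (15 - 6)/(24 - 35) ≡ 9/32 mod 43. 32⁻¹ ≡ 39 (mod 43), so λ ≡ 7.
  x = λ² - 35 - 24 = 49 - 59 ≡ 33; y = λ·(35 - 33) - 6 ≡ 8. → (33, 8)
5P: (33, 8) + (24, 15). λ = (15 - 8)/(24 - 33) ≡ 7/34 mod 43. 34⁻¹ ≡ 19 (mod 43) since 34·19 = 646 ≡ 1, so λ ≡ 4.
  x = λ² - 33 - 24 = 16 - 57 ≡ 2; y = λ·(33 - 2) - 8 ≡ 30. → (2, 30)

(2, 30)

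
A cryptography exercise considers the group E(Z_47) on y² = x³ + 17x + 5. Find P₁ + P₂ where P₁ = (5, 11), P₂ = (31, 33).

(5, 11) + (31, 33). λ = (33 - 11)/(31 - 5) ≡ 22/26 mod 47. 26⁻¹ ≡ 38 (mod 47), so λ ≡ 37.
  x = λ² - 5 - 31 = 1369 - 36 ≡ 17; y = λ·(5 - 17) - 11 ≡ 15. → (17, 15)

(17, 15)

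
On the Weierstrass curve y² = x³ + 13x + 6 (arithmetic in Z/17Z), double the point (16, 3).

tangent at (16, 3): λ = (3·16² + 13)/(2·3) ≡ 16/6. 6⁻¹ ≡ 3 (mod 17), so λ ≡ 16·3 ≡ 14.
  x = λ² - 16 - 16 = 196 - 32 ≡ 11; y = λ·(16 - 11) - 3 ≡ 16. → (11, 16)

(11, 16)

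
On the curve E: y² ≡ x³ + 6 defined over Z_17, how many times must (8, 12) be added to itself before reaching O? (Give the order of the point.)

2P: tangent at (8, 12): λ = (3·8² + 0)/(2·12) ≡ 5/7. 7⁻¹ ≡ 5 (mod 17) since 7·5 = 35 ≡ 1, so λ ≡ 5·5 ≡ 8.
  x = λ² - 8 - 8 = 64 - 16 ≡ 14; y = λ·(8 - 14) - 12 ≡ 8. → (14, 8)
3P: (14, 8) + (8, 12). λ = (12 - 8)/(8 - 14) ≡ 4/11 mod 17. 11⁻¹ ≡ 14 (mod 17), so λ ≡ 5.
  x = λ² - 14 - 8 = 25 - 22 ≡ 3; y = λ·(14 - 3) - 8 ≡ 13. → (3, 13)
4P: (3, 13) + (8, 12). λ = (12 - 13)/(8 - 3) ≡ 16/5 mod 17. 5⁻¹ ≡ 7 (mod 17), so λ ≡ 10.
  x = λ² - 3 - 8 = 100 - 11 ≡ 4; y = λ·(3 - 4) - 13 ≡ 11. → (4, 11)
5P: (4, 11) + (8, 12). λ = (12 - 11)/(8 - 4) ≡ 1/4 mod 17. 4⁻¹ ≡ 13 (mod 17), so λ ≡ 13.
  x = λ² - 4 - 8 = 169 - 12 ≡ 4; y = λ·(4 - 4) - 11 ≡ 6. → (4, 6)
6P: (4, 6) + (8, 12). λ = (12 - 6)/(8 - 4) ≡ 6/4 mod 17. 4⁻¹ ≡ 13 (mod 17), so λ ≡ 10.
  x = λ² - 4 - 8 = 100 - 12 ≡ 3; y = λ·(4 - 3) - 6 ≡ 4. → (3, 4)
7P: (3, 4) + (8, 12). λ = (12 - 4)/(8 - 3) ≡ 8/5 mod 17. 5⁻¹ ≡ 7 (mod 17) since 5·7 = 35 ≡ 1, so λ ≡ 5.
  x = λ² - 3 - 8 = 25 - 11 ≡ 14; y = λ·(3 - 14) - 4 ≡ 9. → (14, 9)
8P: (14, 9) + (8, 12). λ = (12 - 9)/(8 - 14) ≡ 3/11 mod 17. 11⁻¹ ≡ 14 (mod 17), so λ ≡ 8.
  x = λ² - 14 - 8 = 64 - 22 ≡ 8; y = λ·(14 - 8) - 9 ≡ 5. → (8, 5)
9P: (8, 5) + (8, 12): same x and y₁ ≡ -y₂, so the sum is O.
9P = O, so the order is 9.

9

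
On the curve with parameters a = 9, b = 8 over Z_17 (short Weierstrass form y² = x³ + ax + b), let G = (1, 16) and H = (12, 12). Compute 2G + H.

First 2G:
Repeated addition: build up to 2G.
2G: tangent at (1, 16): λ = (3·1² + 9)/(2·16) ≡ 12/15. 15⁻¹ ≡ 8 (mod 17), so λ ≡ 12·8 ≡ 11.
  x = λ² - 1 - 1 = 121 - 2 ≡ 0; y = λ·(1 - 0) - 16 ≡ 12. → (0, 12)
2G = (0, 12).
Finally 2G + H:
(0, 12) + (12, 12). λ = (12 - 12)/(12 - 0) ≡ 0/12 mod 17. 12⁻¹ ≡ 10 (mod 17) since 12·10 = 120 ≡ 1, so λ ≡ 0.
  x = λ² - 0 - 12 = 0 - 12 ≡ 5; y = λ·(0 - 5) - 12 ≡ 5. → (5, 5)

(5, 5)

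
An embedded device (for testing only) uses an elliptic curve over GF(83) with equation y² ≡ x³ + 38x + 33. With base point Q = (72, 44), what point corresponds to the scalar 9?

Double-and-add on 9 = (1001)₂. Start with Q = (72, 44) for the leading 1-bit.
double: tangent at (72, 44): λ = (3·72² + 38)/(2·44) ≡ 69/5. 5⁻¹ ≡ 50 (mod 83) since 5·50 = 250 ≡ 1, so λ ≡ 69·50 ≡ 47.
  x = λ² - 72 - 72 = 2209 - 144 ≡ 73; y = λ·(72 - 73) - 44 ≡ 75. → (73, 75)
double: tangent at (73, 75): λ = (3·73² + 38)/(2·75) ≡ 6/67. 67⁻¹ ≡ 57 (mod 83) since 67·57 = 3819 ≡ 1, so λ ≡ 6·57 ≡ 10.
  x = λ² - 73 - 73 = 100 - 146 ≡ 37; y = λ·(73 - 37) - 75 ≡ 36. → (37, 36)
double: tangent at (37, 36): λ = (3·37² + 38)/(2·36) ≡ 78/72. 72⁻¹ ≡ 15 (mod 83) since 72·15 = 1080 ≡ 1, so λ ≡ 78·15 ≡ 8.
  x = λ² - 37 - 37 = 64 - 74 ≡ 73; y = λ·(37 - 73) - 36 ≡ 8. → (73, 8)
add Q: (73, 8) + (72, 44). λ = (44 - 8)/(72 - 73) ≡ 36/82 mod 83. 82⁻¹ ≡ 82 (mod 83), so λ ≡ 47.
  x = λ² - 73 - 72 = 2209 - 145 ≡ 72; y = λ·(73 - 72) - 8 ≡ 39. → (72, 39)

(72, 39)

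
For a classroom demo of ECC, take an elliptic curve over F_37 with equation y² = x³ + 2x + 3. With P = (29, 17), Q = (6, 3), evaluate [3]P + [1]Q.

(25, 29)

First 3P:
Repeated addition: build up to 3P.
2P: tangent at (29, 17): λ = (3·29² + 2)/(2·17) ≡ 9/34. 34⁻¹ ≡ 12 (mod 37) since 34·12 = 408 ≡ 1, so λ ≡ 9·12 ≡ 34.
  x = λ² - 29 - 29 = 1156 - 58 ≡ 25; y = λ·(29 - 25) - 17 ≡ 8. → (25, 8)
3P: (25, 8) + (29, 17). λ = (17 - 8)/(29 - 25) ≡ 9/4 mod 37. 4⁻¹ ≡ 28 (mod 37), so λ ≡ 30.
  x = λ² - 25 - 29 = 900 - 54 ≡ 32; y = λ·(25 - 32) - 8 ≡ 4. → (32, 4)
3P = (32, 4).
Finally 3P + Q:
(32, 4) + (6, 3). λ = (3 - 4)/(6 - 32) ≡ 36/11 mod 37. 11⁻¹ ≡ 27 (mod 37), so λ ≡ 10.
  x = λ² - 32 - 6 = 100 - 38 ≡ 25; y = λ·(32 - 25) - 4 ≡ 29. → (25, 29)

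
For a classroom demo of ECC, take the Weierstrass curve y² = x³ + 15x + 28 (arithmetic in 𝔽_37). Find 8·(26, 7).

(34, 17)

Write P = (26, 7).
Repeated addition: build up to 8P.
2P: tangent at (26, 7): λ = (3·26² + 15)/(2·7) ≡ 8/14. 14⁻¹ ≡ 8 (mod 37), so λ ≡ 8·8 ≡ 27.
  x = λ² - 26 - 26 = 729 - 52 ≡ 11; y = λ·(26 - 11) - 7 ≡ 28. → (11, 28)
3P: (11, 28) + (26, 7). λ = (7 - 28)/(26 - 11) ≡ 16/15 mod 37. 15⁻¹ ≡ 5 (mod 37) since 15·5 = 75 ≡ 1, so λ ≡ 6.
  x = λ² - 11 - 26 = 36 - 37 ≡ 36; y = λ·(11 - 36) - 28 ≡ 7. → (36, 7)
4P: (36, 7) + (26, 7). λ = (7 - 7)/(26 - 36) ≡ 0/27 mod 37. 27⁻¹ ≡ 11 (mod 37), so λ ≡ 0.
  x = λ² - 36 - 26 = 0 - 62 ≡ 12; y = λ·(36 - 12) - 7 ≡ 30. → (12, 30)
5P: (12, 30) + (26, 7). λ = (7 - 30)/(26 - 12) ≡ 14/14 mod 37. 14⁻¹ ≡ 8 (mod 37), so λ ≡ 1.
  x = λ² - 12 - 26 = 1 - 38 ≡ 0; y = λ·(12 - 0) - 30 ≡ 19. → (0, 19)
6P: (0, 19) + (26, 7). λ = (7 - 19)/(26 - 0) ≡ 25/26 mod 37. 26⁻¹ ≡ 10 (mod 37), so λ ≡ 28.
  x = λ² - 0 - 26 = 784 - 26 ≡ 18; y = λ·(0 - 18) - 19 ≡ 32. → (18, 32)
7P: (18, 32) + (26, 7). λ = (7 - 32)/(26 - 18) ≡ 12/8 mod 37. 8⁻¹ ≡ 14 (mod 37), so λ ≡ 20.
  x = λ² - 18 - 26 = 400 - 44 ≡ 23; y = λ·(18 - 23) - 32 ≡ 16. → (23, 16)
8P: (23, 16) + (26, 7). λ = (7 - 16)/(26 - 23) ≡ 28/3 mod 37. 3⁻¹ ≡ 25 (mod 37) since 3·25 = 75 ≡ 1, so λ ≡ 34.
  x = λ² - 23 - 26 = 1156 - 49 ≡ 34; y = λ·(23 - 34) - 16 ≡ 17. → (34, 17)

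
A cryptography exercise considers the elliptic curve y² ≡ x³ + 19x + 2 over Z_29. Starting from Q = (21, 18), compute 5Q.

(1, 15)

Double-and-add on 5 = (101)₂. Start with Q = (21, 18) for the leading 1-bit.
double: tangent at (21, 18): λ = (3·21² + 19)/(2·18) ≡ 8/7. 7⁻¹ ≡ 25 (mod 29) since 7·25 = 175 ≡ 1, so λ ≡ 8·25 ≡ 26.
  x = λ² - 21 - 21 = 676 - 42 ≡ 25; y = λ·(21 - 25) - 18 ≡ 23. → (25, 23)
double: tangent at (25, 23): λ = (3·25² + 19)/(2·23) ≡ 9/17. 17⁻¹ ≡ 12 (mod 29), so λ ≡ 9·12 ≡ 21.
  x = λ² - 25 - 25 = 441 - 50 ≡ 14; y = λ·(25 - 14) - 23 ≡ 5. → (14, 5)
add Q: (14, 5) + (21, 18). λ = (18 - 5)/(21 - 14) ≡ 13/7 mod 29. 7⁻¹ ≡ 25 (mod 29), so λ ≡ 6.
  x = λ² - 14 - 21 = 36 - 35 ≡ 1; y = λ·(14 - 1) - 5 ≡ 15. → (1, 15)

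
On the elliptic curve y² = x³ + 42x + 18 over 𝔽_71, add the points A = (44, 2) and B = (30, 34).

(44, 2) + (30, 34). λ = (34 - 2)/(30 - 44) ≡ 32/57 mod 71. 57⁻¹ ≡ 5 (mod 71), so λ ≡ 18.
  x = λ² - 44 - 30 = 324 - 74 ≡ 37; y = λ·(44 - 37) - 2 ≡ 53. → (37, 53)

(37, 53)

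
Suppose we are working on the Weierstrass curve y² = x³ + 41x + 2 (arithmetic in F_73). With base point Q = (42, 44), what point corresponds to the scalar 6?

(42, 44)

Double-and-add on 6 = (110)₂. Start with Q = (42, 44) for the leading 1-bit.
double: tangent at (42, 44): λ = (3·42² + 41)/(2·44) ≡ 4/15. 15⁻¹ ≡ 39 (mod 73), so λ ≡ 4·39 ≡ 10.
  x = λ² - 42 - 42 = 100 - 84 ≡ 16; y = λ·(42 - 16) - 44 ≡ 70. → (16, 70)
add Q: (16, 70) + (42, 44). λ = (44 - 70)/(42 - 16) ≡ 47/26 mod 73. 26⁻¹ ≡ 59 (mod 73), so λ ≡ 72.
  x = λ² - 16 - 42 = 5184 - 58 ≡ 16; y = λ·(16 - 16) - 70 ≡ 3. → (16, 3)
double: tangent at (16, 3): λ = (3·16² + 41)/(2·3) ≡ 6/6. 6⁻¹ ≡ 61 (mod 73) since 6·61 = 366 ≡ 1, so λ ≡ 6·61 ≡ 1.
  x = λ² - 16 - 16 = 1 - 32 ≡ 42; y = λ·(16 - 42) - 3 ≡ 44. → (42, 44)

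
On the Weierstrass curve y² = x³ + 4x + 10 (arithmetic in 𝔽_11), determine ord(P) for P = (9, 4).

5

2P: tangent at (9, 4): λ = (3·9² + 4)/(2·4) ≡ 5/8. 8⁻¹ ≡ 7 (mod 11) since 8·7 = 56 ≡ 1, so λ ≡ 5·7 ≡ 2.
  x = λ² - 9 - 9 = 4 - 18 ≡ 8; y = λ·(9 - 8) - 4 ≡ 9. → (8, 9)
3P: (8, 9) + (9, 4). λ = (4 - 9)/(9 - 8) ≡ 6/1 mod 11. 1⁻¹ ≡ 1 (mod 11), so λ ≡ 6.
  x = λ² - 8 - 9 = 36 - 17 ≡ 8; y = λ·(8 - 8) - 9 ≡ 2. → (8, 2)
4P: (8, 2) + (9, 4). λ = (4 - 2)/(9 - 8) ≡ 2/1 mod 11. 1⁻¹ ≡ 1 (mod 11) since 1·1 = 1 ≡ 1, so λ ≡ 2.
  x = λ² - 8 - 9 = 4 - 17 ≡ 9; y = λ·(8 - 9) - 2 ≡ 7. → (9, 7)
5P: (9, 7) + (9, 4): same x and y₁ ≡ -y₂, so the sum is 𝒪.
5P = 𝒪, so the order is 5.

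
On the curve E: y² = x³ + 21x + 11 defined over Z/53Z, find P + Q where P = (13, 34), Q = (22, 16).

(13, 34) + (22, 16). λ = (16 - 34)/(22 - 13) ≡ 35/9 mod 53. 9⁻¹ ≡ 6 (mod 53) since 9·6 = 54 ≡ 1, so λ ≡ 51.
  x = λ² - 13 - 22 = 2601 - 35 ≡ 22; y = λ·(13 - 22) - 34 ≡ 37. → (22, 37)

(22, 37)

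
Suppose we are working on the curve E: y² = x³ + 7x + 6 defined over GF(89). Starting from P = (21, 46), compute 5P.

(38, 26)

Repeated addition: build up to 5P.
2P: tangent at (21, 46): λ = (3·21² + 7)/(2·46) ≡ 84/3. 3⁻¹ ≡ 30 (mod 89), so λ ≡ 84·30 ≡ 28.
  x = λ² - 21 - 21 = 784 - 42 ≡ 30; y = λ·(21 - 30) - 46 ≡ 58. → (30, 58)
3P: (30, 58) + (21, 46). λ = (46 - 58)/(21 - 30) ≡ 77/80 mod 89. 80⁻¹ ≡ 79 (mod 89) since 80·79 = 6320 ≡ 1, so λ ≡ 31.
  x = λ² - 30 - 21 = 961 - 51 ≡ 20; y = λ·(30 - 20) - 58 ≡ 74. → (20, 74)
4P: (20, 74) + (21, 46). λ = (46 - 74)/(21 - 20) ≡ 61/1 mod 89. 1⁻¹ ≡ 1 (mod 89) since 1·1 = 1 ≡ 1, so λ ≡ 61.
  x = λ² - 20 - 21 = 3721 - 41 ≡ 31; y = λ·(20 - 31) - 74 ≡ 56. → (31, 56)
5P: (31, 56) + (21, 46). λ = (46 - 56)/(21 - 31) ≡ 79/79 mod 89. 79⁻¹ ≡ 80 (mod 89) since 79·80 = 6320 ≡ 1, so λ ≡ 1.
  x = λ² - 31 - 21 = 1 - 52 ≡ 38; y = λ·(31 - 38) - 56 ≡ 26. → (38, 26)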